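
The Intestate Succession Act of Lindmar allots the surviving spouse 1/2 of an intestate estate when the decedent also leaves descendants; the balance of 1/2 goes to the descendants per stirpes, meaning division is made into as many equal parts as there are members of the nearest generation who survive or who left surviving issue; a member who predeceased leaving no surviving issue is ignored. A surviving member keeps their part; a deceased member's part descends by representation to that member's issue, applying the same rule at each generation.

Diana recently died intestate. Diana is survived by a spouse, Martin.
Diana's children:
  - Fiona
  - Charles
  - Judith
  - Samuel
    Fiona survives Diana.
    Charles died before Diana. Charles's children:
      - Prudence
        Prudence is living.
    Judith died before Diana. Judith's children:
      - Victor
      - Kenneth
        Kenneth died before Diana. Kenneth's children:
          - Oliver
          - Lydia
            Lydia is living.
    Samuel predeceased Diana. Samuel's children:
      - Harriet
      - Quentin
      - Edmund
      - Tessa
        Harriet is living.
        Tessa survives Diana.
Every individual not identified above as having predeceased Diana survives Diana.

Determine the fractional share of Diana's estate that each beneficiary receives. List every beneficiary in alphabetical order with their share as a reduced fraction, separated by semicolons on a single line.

Martin, as surviving spouse, takes 1/2.
The remaining 1/2 passes to Diana's descendants per stirpes.
The 1/2 is divided into 4 equal shares of 1/8 among Fiona, Charles, Judith, Samuel.
Fiona is living and takes 1/8.
Charles predeceased; the 1/8 allotted to Charles's branch passes to Charles's issue by representation.
Prudence is the sole taker at this level and receives the full 1/8.
Judith predeceased; the 1/8 allotted to Judith's branch passes to Judith's issue by representation.
The 1/8 is divided into 2 equal shares of 1/16 among Victor, Kenneth.
Victor is living and takes 1/16.
Kenneth predeceased; the 1/16 allotted to Kenneth's branch passes to Kenneth's issue by representation.
The 1/16 is divided into 2 equal shares of 1/32 among Oliver, Lydia.
Oliver is living and takes 1/32.
Lydia is living and takes 1/32.
Samuel predeceased; the 1/8 allotted to Samuel's branch passes to Samuel's issue by representation.
The 1/8 is divided into 4 equal shares of 1/32 among Harriet, Quentin, Edmund, Tessa.
Harriet is living and takes 1/32.
Quentin is living and takes 1/32.
Edmund is living and takes 1/32.
Tessa is living and takes 1/32.

Edmund 1/32; Fiona 1/8; Harriet 1/32; Lydia 1/32; Martin 1/2; Oliver 1/32; Prudence 1/8; Quentin 1/32; Tessa 1/32; Victor 1/16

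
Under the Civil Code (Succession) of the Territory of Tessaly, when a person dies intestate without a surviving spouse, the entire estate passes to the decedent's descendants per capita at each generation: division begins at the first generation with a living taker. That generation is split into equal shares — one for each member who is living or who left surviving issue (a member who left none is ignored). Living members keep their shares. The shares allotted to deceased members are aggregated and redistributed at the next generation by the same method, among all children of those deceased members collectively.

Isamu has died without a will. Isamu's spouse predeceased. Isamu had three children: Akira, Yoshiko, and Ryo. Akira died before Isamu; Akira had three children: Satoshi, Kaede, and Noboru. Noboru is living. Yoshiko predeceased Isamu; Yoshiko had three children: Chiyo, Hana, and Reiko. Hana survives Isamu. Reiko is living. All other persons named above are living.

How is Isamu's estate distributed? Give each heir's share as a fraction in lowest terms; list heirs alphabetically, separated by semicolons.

Chiyo 1/9; Hana 1/9; Kaede 1/9; Noboru 1/9; Reiko 1/9; Ryo 1/3; Satoshi 1/9

There is no surviving spouse, so the entire estate passes to Isamu's descendants per capita at each generation.
At generation 1 (Akira, Yoshiko, Ryo) there are 3 shares of (1)/3 = 1/3 each.
Living: Ryo — each takes 1/3.
Deceased: Akira and Yoshiko. Their combined 2/3 is pooled and carried to generation 2.
At generation 2 (Satoshi, Kaede, Noboru, Chiyo, Hana, Reiko) there are 6 shares of (2/3)/6 = 1/9 each.
Living: Satoshi, Kaede, Noboru, Chiyo, Hana, and Reiko — each takes 1/9.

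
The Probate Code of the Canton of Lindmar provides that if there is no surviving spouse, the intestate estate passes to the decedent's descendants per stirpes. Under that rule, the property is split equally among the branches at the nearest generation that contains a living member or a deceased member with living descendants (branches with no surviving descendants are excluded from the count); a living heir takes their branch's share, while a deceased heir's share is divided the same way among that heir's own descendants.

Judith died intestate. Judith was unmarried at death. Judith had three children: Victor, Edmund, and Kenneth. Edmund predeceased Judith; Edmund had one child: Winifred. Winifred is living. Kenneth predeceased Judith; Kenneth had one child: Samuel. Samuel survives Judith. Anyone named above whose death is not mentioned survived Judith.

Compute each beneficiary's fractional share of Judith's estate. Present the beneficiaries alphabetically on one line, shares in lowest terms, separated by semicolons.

There is no surviving spouse, so the entire estate passes to Judith's descendants per stirpes.
The estate is divided into 3 equal shares of 1/3 among Victor, Edmund, Kenneth.
Victor is living and takes 1/3.
Edmund predeceased; the 1/3 allotted to Edmund's branch passes to Edmund's issue by representation.
Winifred is the sole taker at this level and receives the full 1/3.
Kenneth predeceased; the 1/3 allotted to Kenneth's branch passes to Kenneth's issue by representation.
Samuel is the sole taker at this level and receives the full 1/3.

Samuel 1/3; Victor 1/3; Winifred 1/3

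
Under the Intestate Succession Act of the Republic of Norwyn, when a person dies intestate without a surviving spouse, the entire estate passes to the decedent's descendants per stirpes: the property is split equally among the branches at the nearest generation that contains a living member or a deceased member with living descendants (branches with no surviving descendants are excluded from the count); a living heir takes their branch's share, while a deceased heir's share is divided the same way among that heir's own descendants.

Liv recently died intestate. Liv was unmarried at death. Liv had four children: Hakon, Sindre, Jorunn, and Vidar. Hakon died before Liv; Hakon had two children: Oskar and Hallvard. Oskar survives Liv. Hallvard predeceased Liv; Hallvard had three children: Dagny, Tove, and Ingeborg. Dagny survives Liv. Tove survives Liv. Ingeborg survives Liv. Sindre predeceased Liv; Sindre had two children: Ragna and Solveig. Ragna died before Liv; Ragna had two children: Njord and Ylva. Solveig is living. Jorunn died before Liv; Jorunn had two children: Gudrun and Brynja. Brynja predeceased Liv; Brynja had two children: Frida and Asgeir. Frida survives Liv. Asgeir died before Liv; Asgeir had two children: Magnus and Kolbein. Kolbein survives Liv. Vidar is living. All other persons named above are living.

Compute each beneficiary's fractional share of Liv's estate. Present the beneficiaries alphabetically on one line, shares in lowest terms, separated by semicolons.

Dagny 1/24; Frida 1/16; Gudrun 1/8; Ingeborg 1/24; Kolbein 1/32; Magnus 1/32; Njord 1/16; Oskar 1/8; Solveig 1/8; Tove 1/24; Vidar 1/4; Ylva 1/16

There is no surviving spouse, so the entire estate passes to Liv's descendants per stirpes.
The estate is divided into 4 equal shares of 1/4 among Hakon, Sindre, Jorunn, Vidar.
Hakon predeceased; the 1/4 allotted to Hakon's branch passes to Hakon's issue by representation.
The 1/4 is divided into 2 equal shares of 1/8 among Oskar, Hallvard.
Oskar is living and takes 1/8.
Hallvard predeceased; the 1/8 allotted to Hallvard's branch passes to Hallvard's issue by representation.
The 1/8 is divided into 3 equal shares of 1/24 among Dagny, Tove, Ingeborg.
Dagny is living and takes 1/24.
Tove is living and takes 1/24.
Ingeborg is living and takes 1/24.
Sindre predeceased; the 1/4 allotted to Sindre's branch passes to Sindre's issue by representation.
The 1/4 is divided into 2 equal shares of 1/8 among Ragna, Solveig.
Ragna predeceased; the 1/8 allotted to Ragna's branch passes to Ragna's issue by representation.
The 1/8 is divided into 2 equal shares of 1/16 among Njord, Ylva.
Njord is living and takes 1/16.
Ylva is living and takes 1/16.
Solveig is living and takes 1/8.
Jorunn predeceased; the 1/4 allotted to Jorunn's branch passes to Jorunn's issue by representation.
The 1/4 is divided into 2 equal shares of 1/8 among Gudrun, Brynja.
Gudrun is living and takes 1/8.
Brynja predeceased; the 1/8 allotted to Brynja's branch passes to Brynja's issue by representation.
The 1/8 is divided into 2 equal shares of 1/16 among Frida, Asgeir.
Frida is living and takes 1/16.
Asgeir predeceased; the 1/16 allotted to Asgeir's branch passes to Asgeir's issue by representation.
The 1/16 is divided into 2 equal shares of 1/32 among Magnus, Kolbein.
Magnus is living and takes 1/32.
Kolbein is living and takes 1/32.
Vidar is living and takes 1/4.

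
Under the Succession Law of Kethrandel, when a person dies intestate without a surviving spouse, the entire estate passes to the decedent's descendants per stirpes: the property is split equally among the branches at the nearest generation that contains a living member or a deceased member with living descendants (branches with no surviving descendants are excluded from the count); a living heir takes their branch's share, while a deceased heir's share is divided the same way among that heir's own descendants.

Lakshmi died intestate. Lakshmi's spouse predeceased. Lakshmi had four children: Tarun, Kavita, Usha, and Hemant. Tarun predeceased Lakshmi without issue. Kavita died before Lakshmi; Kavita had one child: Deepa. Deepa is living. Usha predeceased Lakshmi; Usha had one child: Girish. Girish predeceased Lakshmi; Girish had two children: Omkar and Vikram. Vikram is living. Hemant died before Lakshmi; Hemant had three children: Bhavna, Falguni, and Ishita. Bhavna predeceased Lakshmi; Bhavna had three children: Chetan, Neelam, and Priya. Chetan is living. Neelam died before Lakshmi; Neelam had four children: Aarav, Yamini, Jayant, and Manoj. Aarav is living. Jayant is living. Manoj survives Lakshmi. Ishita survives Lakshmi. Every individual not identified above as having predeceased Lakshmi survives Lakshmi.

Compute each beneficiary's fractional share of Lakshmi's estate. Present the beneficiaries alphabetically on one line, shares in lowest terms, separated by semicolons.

There is no surviving spouse, so the entire estate passes to Lakshmi's descendants per stirpes.
Tarun left no surviving issue, so that branch lapses and is disregarded.
The estate is divided into 3 equal shares of 1/3 among Kavita, Usha, Hemant.
Kavita predeceased; the 1/3 allotted to Kavita's branch passes to Kavita's issue by representation.
Deepa is the sole taker at this level and receives the full 1/3.
Usha predeceased; the 1/3 allotted to Usha's branch passes to Usha's issue by representation.
Girish's line is the sole branch at this level, so the full 1/3 passes to Girish's issue by representation.
The 1/3 is divided into 2 equal shares of 1/6 among Omkar, Vikram.
Omkar is living and takes 1/6.
Vikram is living and takes 1/6.
Hemant predeceased; the 1/3 allotted to Hemant's branch passes to Hemant's issue by representation.
The 1/3 is divided into 3 equal shares of 1/9 among Bhavna, Falguni, Ishita.
Bhavna predeceased; the 1/9 allotted to Bhavna's branch passes to Bhavna's issue by representation.
The 1/9 is divided into 3 equal shares of 1/27 among Chetan, Neelam, Priya.
Chetan is living and takes 1/27.
Neelam predeceased; the 1/27 allotted to Neelam's branch passes to Neelam's issue by representation.
The 1/27 is divided into 4 equal shares of 1/108 among Aarav, Yamini, Jayant, Manoj.
Aarav is living and takes 1/108.
Yamini is living and takes 1/108.
Jayant is living and takes 1/108.
Manoj is living and takes 1/108.
Priya is living and takes 1/27.
Falguni is living and takes 1/9.
Ishita is living and takes 1/9.

Aarav 1/108; Chetan 1/27; Deepa 1/3; Falguni 1/9; Ishita 1/9; Jayant 1/108; Manoj 1/108; Omkar 1/6; Priya 1/27; Vikram 1/6; Yamini 1/108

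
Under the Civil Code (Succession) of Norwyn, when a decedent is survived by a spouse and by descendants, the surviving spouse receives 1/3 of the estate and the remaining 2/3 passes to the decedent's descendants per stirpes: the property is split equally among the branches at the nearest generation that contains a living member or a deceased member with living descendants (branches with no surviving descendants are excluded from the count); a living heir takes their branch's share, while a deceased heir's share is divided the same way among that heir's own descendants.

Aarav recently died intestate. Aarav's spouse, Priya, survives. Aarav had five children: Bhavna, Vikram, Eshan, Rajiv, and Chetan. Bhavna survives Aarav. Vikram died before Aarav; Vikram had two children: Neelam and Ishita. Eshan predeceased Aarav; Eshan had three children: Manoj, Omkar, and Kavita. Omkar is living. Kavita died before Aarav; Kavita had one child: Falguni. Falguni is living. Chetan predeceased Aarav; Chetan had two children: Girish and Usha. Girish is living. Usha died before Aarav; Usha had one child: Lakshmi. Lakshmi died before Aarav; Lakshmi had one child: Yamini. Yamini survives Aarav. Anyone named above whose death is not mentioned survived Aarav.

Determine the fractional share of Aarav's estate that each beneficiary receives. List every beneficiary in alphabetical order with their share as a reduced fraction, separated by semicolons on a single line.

Bhavna 2/15; Falguni 2/45; Girish 1/15; Ishita 1/15; Manoj 2/45; Neelam 1/15; Omkar 2/45; Priya 1/3; Rajiv 2/15; Yamini 1/15

Priya, as surviving spouse, takes 1/3.
The remaining 2/3 passes to Aarav's descendants per stirpes.
The 2/3 is divided into 5 equal shares of 2/15 among Bhavna, Vikram, Eshan, Rajiv, Chetan.
Bhavna is living and takes 2/15.
Vikram predeceased; the 2/15 allotted to Vikram's branch passes to Vikram's issue by representation.
The 2/15 is divided into 2 equal shares of 1/15 among Neelam, Ishita.
Neelam is living and takes 1/15.
Ishita is living and takes 1/15.
Eshan predeceased; the 2/15 allotted to Eshan's branch passes to Eshan's issue by representation.
The 2/15 is divided into 3 equal shares of 2/45 among Manoj, Omkar, Kavita.
Manoj is living and takes 2/45.
Omkar is living and takes 2/45.
Kavita predeceased; the 2/45 allotted to Kavita's branch passes to Kavita's issue by representation.
Falguni is the sole taker at this level and receives the full 2/45.
Rajiv is living and takes 2/15.
Chetan predeceased; the 2/15 allotted to Chetan's branch passes to Chetan's issue by representation.
The 2/15 is divided into 2 equal shares of 1/15 among Girish, Usha.
Girish is living and takes 1/15.
Usha predeceased; the 1/15 allotted to Usha's branch passes to Usha's issue by representation.
Lakshmi's line is the sole branch at this level, so the full 1/15 passes to Lakshmi's issue by representation.
Yamini is the sole taker at this level and receives the full 1/15.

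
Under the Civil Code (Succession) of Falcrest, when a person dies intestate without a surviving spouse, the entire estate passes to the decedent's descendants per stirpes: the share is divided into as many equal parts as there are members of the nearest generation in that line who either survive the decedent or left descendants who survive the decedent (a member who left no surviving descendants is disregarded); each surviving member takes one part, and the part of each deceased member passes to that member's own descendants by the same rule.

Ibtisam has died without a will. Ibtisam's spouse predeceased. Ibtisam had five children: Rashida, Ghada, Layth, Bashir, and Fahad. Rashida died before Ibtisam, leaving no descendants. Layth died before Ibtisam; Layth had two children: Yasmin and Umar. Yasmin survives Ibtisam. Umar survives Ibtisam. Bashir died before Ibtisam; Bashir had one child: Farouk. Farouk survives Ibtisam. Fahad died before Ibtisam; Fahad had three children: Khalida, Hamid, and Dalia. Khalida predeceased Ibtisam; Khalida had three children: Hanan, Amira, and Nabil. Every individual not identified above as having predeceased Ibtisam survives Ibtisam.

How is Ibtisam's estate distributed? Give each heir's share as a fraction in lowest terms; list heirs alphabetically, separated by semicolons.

Amira 1/36; Dalia 1/12; Farouk 1/4; Ghada 1/4; Hamid 1/12; Hanan 1/36; Nabil 1/36; Umar 1/8; Yasmin 1/8

There is no surviving spouse, so the entire estate passes to Ibtisam's descendants per stirpes.
Rashida left no surviving issue, so that branch lapses and is disregarded.
The estate is divided into 4 equal shares of 1/4 among Ghada, Layth, Bashir, Fahad.
Ghada is living and takes 1/4.
Layth predeceased; the 1/4 allotted to Layth's branch passes to Layth's issue by representation.
The 1/4 is divided into 2 equal shares of 1/8 among Yasmin, Umar.
Yasmin is living and takes 1/8.
Umar is living and takes 1/8.
Bashir predeceased; the 1/4 allotted to Bashir's branch passes to Bashir's issue by representation.
Farouk is the sole taker at this level and receives the full 1/4.
Fahad predeceased; the 1/4 allotted to Fahad's branch passes to Fahad's issue by representation.
The 1/4 is divided into 3 equal shares of 1/12 among Khalida, Hamid, Dalia.
Khalida predeceased; the 1/12 allotted to Khalida's branch passes to Khalida's issue by representation.
The 1/12 is divided into 3 equal shares of 1/36 among Hanan, Amira, Nabil.
Hanan is living and takes 1/36.
Amira is living and takes 1/36.
Nabil is living and takes 1/36.
Hamid is living and takes 1/12.
Dalia is living and takes 1/12.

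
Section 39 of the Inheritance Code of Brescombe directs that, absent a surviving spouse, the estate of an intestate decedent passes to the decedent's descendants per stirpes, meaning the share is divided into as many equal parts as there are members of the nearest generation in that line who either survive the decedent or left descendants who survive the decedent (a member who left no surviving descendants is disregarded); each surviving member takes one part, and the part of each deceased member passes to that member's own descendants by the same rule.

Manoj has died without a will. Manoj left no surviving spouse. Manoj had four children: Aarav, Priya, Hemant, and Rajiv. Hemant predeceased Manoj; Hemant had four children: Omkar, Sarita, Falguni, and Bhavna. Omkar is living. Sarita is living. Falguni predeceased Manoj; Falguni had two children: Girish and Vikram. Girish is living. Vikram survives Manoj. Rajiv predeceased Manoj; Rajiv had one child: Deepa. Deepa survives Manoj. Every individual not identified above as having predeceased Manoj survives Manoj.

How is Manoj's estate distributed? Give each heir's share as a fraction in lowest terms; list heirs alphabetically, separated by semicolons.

There is no surviving spouse, so the entire estate passes to Manoj's descendants per stirpes.
The estate is divided into 4 equal shares of 1/4 among Aarav, Priya, Hemant, Rajiv.
Aarav is living and takes 1/4.
Priya is living and takes 1/4.
Hemant predeceased; the 1/4 allotted to Hemant's branch passes to Hemant's issue by representation.
The 1/4 is divided into 4 equal shares of 1/16 among Omkar, Sarita, Falguni, Bhavna.
Omkar is living and takes 1/16.
Sarita is living and takes 1/16.
Falguni predeceased; the 1/16 allotted to Falguni's branch passes to Falguni's issue by representation.
The 1/16 is divided into 2 equal shares of 1/32 among Girish, Vikram.
Girish is living and takes 1/32.
Vikram is living and takes 1/32.
Bhavna is living and takes 1/16.
Rajiv predeceased; the 1/4 allotted to Rajiv's branch passes to Rajiv's issue by representation.
Deepa is the sole taker at this level and receives the full 1/4.

Aarav 1/4; Bhavna 1/16; Deepa 1/4; Girish 1/32; Omkar 1/16; Priya 1/4; Sarita 1/16; Vikram 1/32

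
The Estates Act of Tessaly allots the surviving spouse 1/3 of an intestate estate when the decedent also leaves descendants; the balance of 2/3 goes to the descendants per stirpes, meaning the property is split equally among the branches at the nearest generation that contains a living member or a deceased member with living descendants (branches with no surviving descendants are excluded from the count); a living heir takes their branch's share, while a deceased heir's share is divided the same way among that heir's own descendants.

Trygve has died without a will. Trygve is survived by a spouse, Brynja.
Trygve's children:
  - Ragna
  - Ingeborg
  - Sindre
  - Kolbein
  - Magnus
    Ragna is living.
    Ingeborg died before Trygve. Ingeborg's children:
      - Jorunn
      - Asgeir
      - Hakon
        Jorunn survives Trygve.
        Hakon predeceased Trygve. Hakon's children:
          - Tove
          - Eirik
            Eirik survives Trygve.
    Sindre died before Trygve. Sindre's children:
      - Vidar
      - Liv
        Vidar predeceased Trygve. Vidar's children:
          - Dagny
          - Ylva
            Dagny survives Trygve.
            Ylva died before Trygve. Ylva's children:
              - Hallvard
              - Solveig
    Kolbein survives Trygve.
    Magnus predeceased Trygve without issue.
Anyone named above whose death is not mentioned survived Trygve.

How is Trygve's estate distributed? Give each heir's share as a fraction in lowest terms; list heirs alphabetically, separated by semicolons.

Brynja, as surviving spouse, takes 1/3.
The remaining 2/3 passes to Trygve's descendants per stirpes.
Magnus left no surviving issue, so that branch lapses and is disregarded.
The 2/3 is divided into 4 equal shares of 1/6 among Ragna, Ingeborg, Sindre, Kolbein.
Ragna is living and takes 1/6.
Ingeborg predeceased; the 1/6 allotted to Ingeborg's branch passes to Ingeborg's issue by representation.
The 1/6 is divided into 3 equal shares of 1/18 among Jorunn, Asgeir, Hakon.
Jorunn is living and takes 1/18.
Asgeir is living and takes 1/18.
Hakon predeceased; the 1/18 allotted to Hakon's branch passes to Hakon's issue by representation.
The 1/18 is divided into 2 equal shares of 1/36 among Tove, Eirik.
Tove is living and takes 1/36.
Eirik is living and takes 1/36.
Sindre predeceased; the 1/6 allotted to Sindre's branch passes to Sindre's issue by representation.
The 1/6 is divided into 2 equal shares of 1/12 among Vidar, Liv.
Vidar predeceased; the 1/12 allotted to Vidar's branch passes to Vidar's issue by representation.
The 1/12 is divided into 2 equal shares of 1/24 among Dagny, Ylva.
Dagny is living and takes 1/24.
Ylva predeceased; the 1/24 allotted to Ylva's branch passes to Ylva's issue by representation.
The 1/24 is divided into 2 equal shares of 1/48 among Hallvard, Solveig.
Hallvard is living and takes 1/48.
Solveig is living and takes 1/48.
Liv is living and takes 1/12.
Kolbein is living and takes 1/6.

Asgeir 1/18; Brynja 1/3; Dagny 1/24; Eirik 1/36; Hallvard 1/48; Jorunn 1/18; Kolbein 1/6; Liv 1/12; Ragna 1/6; Solveig 1/48; Tove 1/36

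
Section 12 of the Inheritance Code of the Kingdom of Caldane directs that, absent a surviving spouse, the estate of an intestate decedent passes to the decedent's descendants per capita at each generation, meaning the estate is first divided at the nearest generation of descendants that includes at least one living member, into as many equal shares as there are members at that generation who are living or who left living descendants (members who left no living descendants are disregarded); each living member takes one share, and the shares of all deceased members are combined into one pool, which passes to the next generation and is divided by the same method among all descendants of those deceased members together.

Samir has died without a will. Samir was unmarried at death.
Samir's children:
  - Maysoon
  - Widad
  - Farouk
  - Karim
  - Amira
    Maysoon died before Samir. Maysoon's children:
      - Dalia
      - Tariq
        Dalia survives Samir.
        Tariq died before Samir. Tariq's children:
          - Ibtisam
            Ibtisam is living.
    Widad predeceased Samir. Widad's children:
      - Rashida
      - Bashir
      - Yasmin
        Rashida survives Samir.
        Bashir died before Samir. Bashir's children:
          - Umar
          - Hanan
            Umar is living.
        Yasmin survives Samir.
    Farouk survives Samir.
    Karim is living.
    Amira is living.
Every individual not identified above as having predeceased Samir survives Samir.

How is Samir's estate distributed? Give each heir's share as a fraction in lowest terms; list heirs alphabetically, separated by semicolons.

Amira 1/5; Dalia 2/25; Farouk 1/5; Hanan 4/75; Ibtisam 4/75; Karim 1/5; Rashida 2/25; Umar 4/75; Yasmin 2/25

There is no surviving spouse, so the entire estate passes to Samir's descendants per capita at each generation.
At generation 1 (Maysoon, Widad, Farouk, Karim, Amira) there are 5 shares of (1)/5 = 1/5 each.
Living: Farouk, Karim, and Amira — each takes 1/5.
Deceased: Maysoon and Widad. Their combined 2/5 is pooled and carried to generation 2.
At generation 2 (Dalia, Tariq, Rashida, Bashir, Yasmin) there are 5 shares of (2/5)/5 = 2/25 each.
Living: Dalia, Rashida, and Yasmin — each takes 2/25.
Deceased: Tariq and Bashir. Their combined 4/25 is pooled and carried to generation 3.
At generation 3 (Ibtisam, Umar, Hanan) there are 3 shares of (4/25)/3 = 4/75 each.
Living: Ibtisam, Umar, and Hanan — each takes 4/75.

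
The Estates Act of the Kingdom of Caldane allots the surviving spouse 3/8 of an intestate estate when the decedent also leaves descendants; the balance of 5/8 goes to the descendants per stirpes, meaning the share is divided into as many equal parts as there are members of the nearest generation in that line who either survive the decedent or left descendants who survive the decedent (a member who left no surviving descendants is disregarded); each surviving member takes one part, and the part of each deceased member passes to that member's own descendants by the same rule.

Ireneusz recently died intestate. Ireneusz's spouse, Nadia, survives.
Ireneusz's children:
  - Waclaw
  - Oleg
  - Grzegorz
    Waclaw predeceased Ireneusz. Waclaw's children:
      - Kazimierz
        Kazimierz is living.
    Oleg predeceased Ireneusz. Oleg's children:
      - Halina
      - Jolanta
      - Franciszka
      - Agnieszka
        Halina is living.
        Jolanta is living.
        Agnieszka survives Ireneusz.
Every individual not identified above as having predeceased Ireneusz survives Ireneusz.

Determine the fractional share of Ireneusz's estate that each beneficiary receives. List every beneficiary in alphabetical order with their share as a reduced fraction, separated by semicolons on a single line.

Agnieszka 5/96; Franciszka 5/96; Grzegorz 5/24; Halina 5/96; Jolanta 5/96; Kazimierz 5/24; Nadia 3/8

Nadia, as surviving spouse, takes 3/8.
The remaining 5/8 passes to Ireneusz's descendants per stirpes.
The 5/8 is divided into 3 equal shares of 5/24 among Waclaw, Oleg, Grzegorz.
Waclaw predeceased; the 5/24 allotted to Waclaw's branch passes to Waclaw's issue by representation.
Kazimierz is the sole taker at this level and receives the full 5/24.
Oleg predeceased; the 5/24 allotted to Oleg's branch passes to Oleg's issue by representation.
The 5/24 is divided into 4 equal shares of 5/96 among Halina, Jolanta, Franciszka, Agnieszka.
Halina is living and takes 5/96.
Jolanta is living and takes 5/96.
Franciszka is living and takes 5/96.
Agnieszka is living and takes 5/96.
Grzegorz is living and takes 5/24.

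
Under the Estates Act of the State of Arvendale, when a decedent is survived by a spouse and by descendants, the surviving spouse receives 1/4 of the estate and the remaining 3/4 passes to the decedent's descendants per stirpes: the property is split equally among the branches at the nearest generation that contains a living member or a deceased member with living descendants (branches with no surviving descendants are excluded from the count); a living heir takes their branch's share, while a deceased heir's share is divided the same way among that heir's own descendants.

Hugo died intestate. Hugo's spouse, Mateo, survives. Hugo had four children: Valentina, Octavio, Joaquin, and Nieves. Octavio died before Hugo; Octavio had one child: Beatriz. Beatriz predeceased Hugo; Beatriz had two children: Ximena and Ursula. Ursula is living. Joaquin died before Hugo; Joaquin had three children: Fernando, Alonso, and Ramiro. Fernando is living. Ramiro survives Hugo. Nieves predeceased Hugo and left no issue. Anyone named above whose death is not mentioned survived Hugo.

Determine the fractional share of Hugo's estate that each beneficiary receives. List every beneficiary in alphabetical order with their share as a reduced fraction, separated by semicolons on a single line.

Mateo, as surviving spouse, takes 1/4.
The remaining 3/4 passes to Hugo's descendants per stirpes.
Nieves left no surviving issue, so that branch lapses and is disregarded.
The 3/4 is divided into 3 equal shares of 1/4 among Valentina, Octavio, Joaquin.
Valentina is living and takes 1/4.
Octavio predeceased; the 1/4 allotted to Octavio's branch passes to Octavio's issue by representation.
Beatriz's line is the sole branch at this level, so the full 1/4 passes to Beatriz's issue by representation.
The 1/4 is divided into 2 equal shares of 1/8 among Ximena, Ursula.
Ximena is living and takes 1/8.
Ursula is living and takes 1/8.
Joaquin predeceased; the 1/4 allotted to Joaquin's branch passes to Joaquin's issue by representation.
The 1/4 is divided into 3 equal shares of 1/12 among Fernando, Alonso, Ramiro.
Fernando is living and takes 1/12.
Alonso is living and takes 1/12.
Ramiro is living and takes 1/12.

Alonso 1/12; Fernando 1/12; Mateo 1/4; Ramiro 1/12; Ursula 1/8; Valentina 1/4; Ximena 1/8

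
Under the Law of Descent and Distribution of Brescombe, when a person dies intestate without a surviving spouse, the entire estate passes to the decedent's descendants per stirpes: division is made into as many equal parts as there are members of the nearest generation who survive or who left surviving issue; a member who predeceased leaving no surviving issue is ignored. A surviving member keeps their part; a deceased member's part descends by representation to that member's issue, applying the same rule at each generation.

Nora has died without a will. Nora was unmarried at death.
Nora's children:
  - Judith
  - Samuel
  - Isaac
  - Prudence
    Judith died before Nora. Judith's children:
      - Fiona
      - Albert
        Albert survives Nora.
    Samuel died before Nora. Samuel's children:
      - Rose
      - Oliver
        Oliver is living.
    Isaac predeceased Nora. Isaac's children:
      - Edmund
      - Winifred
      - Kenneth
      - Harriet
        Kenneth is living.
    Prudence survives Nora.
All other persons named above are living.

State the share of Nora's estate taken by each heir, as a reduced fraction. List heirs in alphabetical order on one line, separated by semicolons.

Albert 1/8; Edmund 1/16; Fiona 1/8; Harriet 1/16; Kenneth 1/16; Oliver 1/8; Prudence 1/4; Rose 1/8; Winifred 1/16

There is no surviving spouse, so the entire estate passes to Nora's descendants per stirpes.
The estate is divided into 4 equal shares of 1/4 among Judith, Samuel, Isaac, Prudence.
Judith predeceased; the 1/4 allotted to Judith's branch passes to Judith's issue by representation.
The 1/4 is divided into 2 equal shares of 1/8 among Fiona, Albert.
Fiona is living and takes 1/8.
Albert is living and takes 1/8.
Samuel predeceased; the 1/4 allotted to Samuel's branch passes to Samuel's issue by representation.
The 1/4 is divided into 2 equal shares of 1/8 among Rose, Oliver.
Rose is living and takes 1/8.
Oliver is living and takes 1/8.
Isaac predeceased; the 1/4 allotted to Isaac's branch passes to Isaac's issue by representation.
The 1/4 is divided into 4 equal shares of 1/16 among Edmund, Winifred, Kenneth, Harriet.
Edmund is living and takes 1/16.
Winifred is living and takes 1/16.
Kenneth is living and takes 1/16.
Harriet is living and takes 1/16.
Prudence is living and takes 1/4.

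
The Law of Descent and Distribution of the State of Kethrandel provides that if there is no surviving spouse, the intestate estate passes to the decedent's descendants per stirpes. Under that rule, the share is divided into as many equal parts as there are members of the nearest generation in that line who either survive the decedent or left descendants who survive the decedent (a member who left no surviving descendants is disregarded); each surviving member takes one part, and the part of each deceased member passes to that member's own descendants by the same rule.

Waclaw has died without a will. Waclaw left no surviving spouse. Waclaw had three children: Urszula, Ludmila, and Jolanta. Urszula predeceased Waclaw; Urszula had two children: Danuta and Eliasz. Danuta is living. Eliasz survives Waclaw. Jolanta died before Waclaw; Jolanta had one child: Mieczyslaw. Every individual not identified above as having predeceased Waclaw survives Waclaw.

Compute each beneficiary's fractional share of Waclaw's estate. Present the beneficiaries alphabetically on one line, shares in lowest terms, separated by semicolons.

There is no surviving spouse, so the entire estate passes to Waclaw's descendants per stirpes.
The estate is divided into 3 equal shares of 1/3 among Urszula, Ludmila, Jolanta.
Urszula predeceased; the 1/3 allotted to Urszula's branch passes to Urszula's issue by representation.
The 1/3 is divided into 2 equal shares of 1/6 among Danuta, Eliasz.
Danuta is living and takes 1/6.
Eliasz is living and takes 1/6.
Ludmila is living and takes 1/3.
Jolanta predeceased; the 1/3 allotted to Jolanta's branch passes to Jolanta's issue by representation.
Mieczyslaw is the sole taker at this level and receives the full 1/3.

Danuta 1/6; Eliasz 1/6; Ludmila 1/3; Mieczyslaw 1/3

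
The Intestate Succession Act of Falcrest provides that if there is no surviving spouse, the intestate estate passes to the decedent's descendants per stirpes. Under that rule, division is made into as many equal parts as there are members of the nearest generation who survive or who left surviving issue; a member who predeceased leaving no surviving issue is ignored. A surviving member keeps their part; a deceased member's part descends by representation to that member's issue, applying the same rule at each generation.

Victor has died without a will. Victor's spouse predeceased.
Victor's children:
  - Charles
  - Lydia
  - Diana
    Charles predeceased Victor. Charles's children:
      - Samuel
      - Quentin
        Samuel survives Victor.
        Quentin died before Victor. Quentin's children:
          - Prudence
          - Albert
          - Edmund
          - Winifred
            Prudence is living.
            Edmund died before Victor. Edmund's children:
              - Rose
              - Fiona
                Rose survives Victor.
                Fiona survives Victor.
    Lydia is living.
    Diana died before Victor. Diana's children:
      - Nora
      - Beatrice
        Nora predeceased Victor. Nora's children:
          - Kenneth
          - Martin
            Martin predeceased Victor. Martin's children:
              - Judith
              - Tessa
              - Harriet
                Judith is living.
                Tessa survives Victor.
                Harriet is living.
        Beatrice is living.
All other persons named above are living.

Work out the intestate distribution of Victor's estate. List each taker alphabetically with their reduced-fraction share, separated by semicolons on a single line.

Albert 1/24; Beatrice 1/6; Fiona 1/48; Harriet 1/36; Judith 1/36; Kenneth 1/12; Lydia 1/3; Prudence 1/24; Rose 1/48; Samuel 1/6; Tessa 1/36; Winifred 1/24

There is no surviving spouse, so the entire estate passes to Victor's descendants per stirpes.
The estate is divided into 3 equal shares of 1/3 among Charles, Lydia, Diana.
Charles predeceased; the 1/3 allotted to Charles's branch passes to Charles's issue by representation.
The 1/3 is divided into 2 equal shares of 1/6 among Samuel, Quentin.
Samuel is living and takes 1/6.
Quentin predeceased; the 1/6 allotted to Quentin's branch passes to Quentin's issue by representation.
The 1/6 is divided into 4 equal shares of 1/24 among Prudence, Albert, Edmund, Winifred.
Prudence is living and takes 1/24.
Albert is living and takes 1/24.
Edmund predeceased; the 1/24 allotted to Edmund's branch passes to Edmund's issue by representation.
The 1/24 is divided into 2 equal shares of 1/48 among Rose, Fiona.
Rose is living and takes 1/48.
Fiona is living and takes 1/48.
Winifred is living and takes 1/24.
Lydia is living and takes 1/3.
Diana predeceased; the 1/3 allotted to Diana's branch passes to Diana's issue by representation.
The 1/3 is divided into 2 equal shares of 1/6 among Nora, Beatrice.
Nora predeceased; the 1/6 allotted to Nora's branch passes to Nora's issue by representation.
The 1/6 is divided into 2 equal shares of 1/12 among Kenneth, Martin.
Kenneth is living and takes 1/12.
Martin predeceased; the 1/12 allotted to Martin's branch passes to Martin's issue by representation.
The 1/12 is divided into 3 equal shares of 1/36 among Judith, Tessa, Harriet.
Judith is living and takes 1/36.
Tessa is living and takes 1/36.
Harriet is living and takes 1/36.
Beatrice is living and takes 1/6.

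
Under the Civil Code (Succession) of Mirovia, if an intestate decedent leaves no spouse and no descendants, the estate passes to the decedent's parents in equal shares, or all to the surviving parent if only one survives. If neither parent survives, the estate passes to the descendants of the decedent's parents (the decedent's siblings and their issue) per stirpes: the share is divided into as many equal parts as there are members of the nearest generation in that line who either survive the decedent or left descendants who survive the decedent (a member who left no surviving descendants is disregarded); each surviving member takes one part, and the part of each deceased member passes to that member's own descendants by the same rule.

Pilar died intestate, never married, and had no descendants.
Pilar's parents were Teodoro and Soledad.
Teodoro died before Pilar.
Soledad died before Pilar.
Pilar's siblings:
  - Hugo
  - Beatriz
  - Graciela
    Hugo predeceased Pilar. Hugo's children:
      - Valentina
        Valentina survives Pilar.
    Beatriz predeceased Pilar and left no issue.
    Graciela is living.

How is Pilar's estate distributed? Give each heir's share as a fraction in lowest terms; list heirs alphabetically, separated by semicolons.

Neither parent survives and there are no descendants, so the estate passes to Pilar's siblings and their issue per stirpes.
Beatriz left no surviving issue, so that branch lapses and is disregarded.
The estate is divided into 2 equal shares of 1/2 among Hugo, Graciela.
Hugo predeceased; the 1/2 allotted to Hugo's branch passes to Hugo's issue by representation.
Valentina is the sole taker at this level and receives the full 1/2.
Graciela is living and takes 1/2.

Graciela 1/2; Valentina 1/2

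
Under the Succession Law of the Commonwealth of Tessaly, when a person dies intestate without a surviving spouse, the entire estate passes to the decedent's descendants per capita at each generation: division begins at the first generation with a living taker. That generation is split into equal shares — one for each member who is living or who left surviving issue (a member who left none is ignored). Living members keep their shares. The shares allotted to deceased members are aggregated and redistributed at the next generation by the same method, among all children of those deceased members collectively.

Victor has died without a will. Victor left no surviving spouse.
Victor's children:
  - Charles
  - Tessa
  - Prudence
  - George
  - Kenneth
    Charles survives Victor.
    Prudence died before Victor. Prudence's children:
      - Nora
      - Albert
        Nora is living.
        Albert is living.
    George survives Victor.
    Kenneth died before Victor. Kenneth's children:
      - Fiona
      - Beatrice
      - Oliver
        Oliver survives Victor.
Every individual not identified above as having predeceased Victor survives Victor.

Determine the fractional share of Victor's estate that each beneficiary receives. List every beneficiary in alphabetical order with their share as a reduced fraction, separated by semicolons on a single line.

There is no surviving spouse, so the entire estate passes to Victor's descendants per capita at each generation.
At generation 1 (Charles, Tessa, Prudence, George, Kenneth) there are 5 shares of (1)/5 = 1/5 each.
Living: Charles, Tessa, and George — each takes 1/5.
Deceased: Prudence and Kenneth. Their combined 2/5 is pooled and carried to generation 2.
At generation 2 (Nora, Albert, Fiona, Beatrice, Oliver) there are 5 shares of (2/5)/5 = 2/25 each.
Living: Nora, Albert, Fiona, Beatrice, and Oliver — each takes 2/25.

Albert 2/25; Beatrice 2/25; Charles 1/5; Fiona 2/25; George 1/5; Nora 2/25; Oliver 2/25; Tessa 1/5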